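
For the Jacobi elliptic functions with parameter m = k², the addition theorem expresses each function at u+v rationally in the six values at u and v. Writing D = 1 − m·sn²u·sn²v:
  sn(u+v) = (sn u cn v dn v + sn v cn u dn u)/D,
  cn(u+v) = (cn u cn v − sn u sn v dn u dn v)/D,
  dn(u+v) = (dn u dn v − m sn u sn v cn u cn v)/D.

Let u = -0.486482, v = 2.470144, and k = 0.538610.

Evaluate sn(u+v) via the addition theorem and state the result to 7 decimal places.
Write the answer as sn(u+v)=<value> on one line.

sn(u+v)=0.9729822

sn u = -0.4628322560769302, cn u = 0.8864458825753205, dn u = 0.9684298888394038
sn v = 0.7907794510272338, cn v = -0.6121011843094789, dn v = 0.9047600169834611
m = k² = 0.2901007321
D = 1 − m·sn²u·sn²v = 0.961139640629233
sn(u+v) = (sn u·cn v·dn v + sn v·cn u·dn u)/D = 0.9351717397128469/0.961139640629233 = 0.9729821767632167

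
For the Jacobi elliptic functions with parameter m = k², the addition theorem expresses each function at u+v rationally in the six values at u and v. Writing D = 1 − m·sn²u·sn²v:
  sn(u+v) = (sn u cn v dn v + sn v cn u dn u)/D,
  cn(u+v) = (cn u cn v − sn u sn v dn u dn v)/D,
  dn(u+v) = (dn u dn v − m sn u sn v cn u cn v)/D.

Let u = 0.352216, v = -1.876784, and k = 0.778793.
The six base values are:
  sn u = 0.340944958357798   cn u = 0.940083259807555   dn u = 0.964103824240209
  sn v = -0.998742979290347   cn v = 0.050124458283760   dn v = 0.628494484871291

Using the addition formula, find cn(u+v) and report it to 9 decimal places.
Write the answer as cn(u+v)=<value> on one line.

cn(u+v)=0.272624363

m = k² = 0.606518536849
D = 1 − m·sn²u·sn²v = 0.9296733220252992
cn(u+v) = (cn u·cn v − sn u·sn v·dn u·dn v)/D = 0.2534515967854213/0.9296733220252992 = 0.2726243625376658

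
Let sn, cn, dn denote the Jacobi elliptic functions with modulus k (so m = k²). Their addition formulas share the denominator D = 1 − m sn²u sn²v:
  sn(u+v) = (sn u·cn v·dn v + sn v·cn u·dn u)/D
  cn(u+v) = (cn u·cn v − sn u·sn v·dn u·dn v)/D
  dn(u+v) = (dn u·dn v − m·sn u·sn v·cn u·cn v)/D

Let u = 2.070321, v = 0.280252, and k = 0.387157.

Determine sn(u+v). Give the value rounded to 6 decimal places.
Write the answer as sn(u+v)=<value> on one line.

sn u = 0.9198798148407669, cn u = -0.3922003649265467, dn u = 0.9344334055647146
sn v = 0.2760778818003087, cn v = 0.9611352678893095, dn v = 0.9942713378180958
m = k² = 0.149890542649
D = 1 − m·sn²u·sn²v = 0.9903328237083827
sn(u+v) = (sn u·cn v·dn v + sn v·cn u·dn u)/D = 0.7778856199089054/0.9903328237083827 = 0.7854789837178664

sn(u+v)=0.785479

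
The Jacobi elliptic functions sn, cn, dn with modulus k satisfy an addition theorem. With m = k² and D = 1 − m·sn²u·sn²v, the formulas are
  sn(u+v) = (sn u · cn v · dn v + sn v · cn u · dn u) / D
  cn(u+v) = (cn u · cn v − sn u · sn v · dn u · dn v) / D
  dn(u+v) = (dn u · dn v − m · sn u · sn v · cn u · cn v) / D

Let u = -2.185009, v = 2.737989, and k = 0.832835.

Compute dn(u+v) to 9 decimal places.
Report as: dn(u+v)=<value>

dn(u+v)=0.905461927

sn u = -0.9978260688493217, cn u = -0.06590247586175112, dn u = 0.5562358524310649
sn v = 0.9245004448780586, cn v = -0.3811809641368148, dn v = 0.6380965859157449
m = k² = 0.693614137225
D = 1 − m·sn²u·sn²v = 0.4097420063954875
dn(u+v) = (dn u·dn v − m·sn u·sn v·cn u·cn v)/D = 0.3710057867505331/0.4097420063954875 = 0.9054619271630994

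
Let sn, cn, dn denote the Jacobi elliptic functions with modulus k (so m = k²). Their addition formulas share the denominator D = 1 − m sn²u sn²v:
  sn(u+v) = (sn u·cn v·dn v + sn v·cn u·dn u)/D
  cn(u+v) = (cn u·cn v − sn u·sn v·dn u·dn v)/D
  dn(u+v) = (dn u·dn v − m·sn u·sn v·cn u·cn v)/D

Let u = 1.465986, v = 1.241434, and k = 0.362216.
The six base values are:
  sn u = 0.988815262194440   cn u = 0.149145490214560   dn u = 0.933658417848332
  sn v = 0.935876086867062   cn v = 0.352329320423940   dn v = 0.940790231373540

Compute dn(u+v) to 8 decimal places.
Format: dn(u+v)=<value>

m = k² = 0.131200430656
D = 1 − m·sn²u·sn²v = 0.8876424440440837
dn(u+v) = (dn u·dn v − m·sn u·sn v·cn u·cn v)/D = 0.8719966160364558/0.8876424440440837 = 0.9823737270422246

dn(u+v)=0.98237373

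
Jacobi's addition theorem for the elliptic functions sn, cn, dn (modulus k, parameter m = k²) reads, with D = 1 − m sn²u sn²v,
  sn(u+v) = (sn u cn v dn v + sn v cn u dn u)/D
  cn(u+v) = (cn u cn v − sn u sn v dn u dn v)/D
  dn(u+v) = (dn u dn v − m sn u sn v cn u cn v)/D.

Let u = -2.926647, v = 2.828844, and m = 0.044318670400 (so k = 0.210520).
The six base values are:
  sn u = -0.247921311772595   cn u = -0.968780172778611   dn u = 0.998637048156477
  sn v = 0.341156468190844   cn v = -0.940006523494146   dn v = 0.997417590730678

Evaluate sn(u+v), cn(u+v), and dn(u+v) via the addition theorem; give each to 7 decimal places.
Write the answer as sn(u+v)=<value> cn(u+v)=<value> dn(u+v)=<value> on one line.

m = k² = 0.0443186704
D = 1 − m·sn²u·sn²v = 0.9996829544481363
sn(u+v) = (sn u·cn v·dn v + sn v·cn u·dn u)/D = -0.09760933298446536/0.9996829544481363 = -0.09764028940390355
cn(u+v) = (cn u·cn v − sn u·sn v·dn u·dn v)/D = 0.9949062405716844/0.9996829544481363 = 0.9952217712073636
dn(u+v) = (dn u·dn v − m·sn u·sn v·cn u·cn v)/D = 0.9994717402972705/0.9996829544481363 = 0.9997887188633896

sn(u+v)=-0.0976403 cn(u+v)=0.9952218 dn(u+v)=0.9997887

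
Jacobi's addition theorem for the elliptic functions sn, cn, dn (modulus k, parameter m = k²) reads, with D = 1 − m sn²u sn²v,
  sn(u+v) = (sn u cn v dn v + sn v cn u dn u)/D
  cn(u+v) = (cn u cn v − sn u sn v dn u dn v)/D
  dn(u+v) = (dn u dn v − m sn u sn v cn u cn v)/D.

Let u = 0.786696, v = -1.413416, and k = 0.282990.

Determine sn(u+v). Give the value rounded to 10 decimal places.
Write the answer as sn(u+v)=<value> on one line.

sn(u+v)=-0.5840314440

sn u = 0.7039640224671331, cn u = 0.7102356334850383, dn u = 0.9799558520363806
sn v = -0.9833681430859682, cn v = 0.181623498379628, dn v = 0.9604990248099693
m = k² = 0.0800833401
D = 1 − m·sn²u·sn²v = 0.9616226152181674
sn(u+v) = (sn u·cn v·dn v + sn v·cn u·dn u)/D = -0.5616178445010868/0.9616226152181674 = -0.584031443950255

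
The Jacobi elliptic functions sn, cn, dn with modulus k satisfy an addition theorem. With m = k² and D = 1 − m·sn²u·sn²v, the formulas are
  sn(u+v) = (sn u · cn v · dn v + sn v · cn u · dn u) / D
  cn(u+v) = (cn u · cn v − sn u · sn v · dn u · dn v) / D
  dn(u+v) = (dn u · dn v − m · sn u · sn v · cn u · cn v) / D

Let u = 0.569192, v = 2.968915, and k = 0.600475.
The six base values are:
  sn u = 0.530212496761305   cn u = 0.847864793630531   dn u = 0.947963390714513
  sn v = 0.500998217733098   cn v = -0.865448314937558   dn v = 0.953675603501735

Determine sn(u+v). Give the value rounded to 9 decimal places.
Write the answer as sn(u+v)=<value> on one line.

sn(u+v)=-0.035852032

m = k² = 0.360570225625
D = 1 − m·sn²u·sn²v = 0.9745573617796775
sn(u+v) = (sn u·cn v·dn v + sn v·cn u·dn u)/D = -0.03493986140713749/0.9745573617796775 = -0.03585203167859964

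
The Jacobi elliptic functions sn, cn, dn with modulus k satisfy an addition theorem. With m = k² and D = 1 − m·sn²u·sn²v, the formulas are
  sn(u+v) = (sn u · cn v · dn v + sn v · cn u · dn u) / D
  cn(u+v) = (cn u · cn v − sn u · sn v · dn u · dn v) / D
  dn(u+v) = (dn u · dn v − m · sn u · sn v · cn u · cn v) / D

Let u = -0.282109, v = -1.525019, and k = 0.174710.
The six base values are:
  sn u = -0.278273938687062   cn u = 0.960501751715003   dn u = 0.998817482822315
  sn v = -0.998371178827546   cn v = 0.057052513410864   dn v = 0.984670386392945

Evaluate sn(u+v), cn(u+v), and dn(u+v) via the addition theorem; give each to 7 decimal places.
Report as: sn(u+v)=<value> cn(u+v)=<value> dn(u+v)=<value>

sn(u+v)=-0.9757349 cn(u+v)=-0.2189551 dn(u+v)=0.9853628

m = k² = 0.0305235841
D = 1 − m·sn²u·sn²v = 0.9976440576013899
sn(u+v) = (sn u·cn v·dn v + sn v·cn u·dn u)/D = -0.9734361575200172/0.9976440576013899 = -0.9757349328180482
cn(u+v) = (cn u·cn v − sn u·sn v·dn u·dn v)/D = -0.2184392659299826/0.9976440576013899 = -0.2189551115607008
dn(u+v) = (dn u·dn v − m·sn u·sn v·cn u·cn v)/D = 0.9830412963526842/0.9976440576013899 = 0.9853627542434174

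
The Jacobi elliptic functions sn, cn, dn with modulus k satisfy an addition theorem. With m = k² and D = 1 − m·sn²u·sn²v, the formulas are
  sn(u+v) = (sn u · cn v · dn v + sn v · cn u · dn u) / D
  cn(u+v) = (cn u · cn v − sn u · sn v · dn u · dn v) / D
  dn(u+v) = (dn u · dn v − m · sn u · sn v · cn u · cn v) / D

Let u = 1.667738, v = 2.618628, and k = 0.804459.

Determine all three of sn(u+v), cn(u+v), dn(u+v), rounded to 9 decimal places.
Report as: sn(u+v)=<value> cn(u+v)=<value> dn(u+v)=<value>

sn u = 0.9796260805010877, cn u = 0.2008301332023571, dn u = 0.6155868941886055
sn v = 0.9287775189006268, cn v = -0.3706377212114221, dn v = 0.6646403559654251
m = k² = 0.647154282681
D = 1 − m·sn²u·sn²v = 0.4642626851765438
sn(u+v) = (sn u·cn v·dn v + sn v·cn u·dn u)/D = -0.1264985828767008/0.4642626851765438 = -0.2724720011228073
cn(u+v) = (cn u·cn v − sn u·sn v·dn u·dn v)/D = -0.4466967084919264/0.4642626851765438 = -0.9621637119555761
dn(u+v) = (dn u·dn v − m·sn u·sn v·cn u·cn v)/D = 0.4529725689836507/0.4642626851765438 = 0.9756816204416691

sn(u+v)=-0.272472001 cn(u+v)=-0.962163712 dn(u+v)=0.975681620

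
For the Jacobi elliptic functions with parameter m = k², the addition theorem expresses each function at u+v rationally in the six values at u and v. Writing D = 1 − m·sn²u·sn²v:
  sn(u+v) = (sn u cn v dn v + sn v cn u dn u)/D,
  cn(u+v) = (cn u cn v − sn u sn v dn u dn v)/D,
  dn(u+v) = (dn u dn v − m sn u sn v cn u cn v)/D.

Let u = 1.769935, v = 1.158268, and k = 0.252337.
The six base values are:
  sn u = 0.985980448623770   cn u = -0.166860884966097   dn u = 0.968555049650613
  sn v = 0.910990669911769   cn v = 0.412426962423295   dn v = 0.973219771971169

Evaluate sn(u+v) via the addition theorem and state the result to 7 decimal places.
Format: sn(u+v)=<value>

m = k² = 0.063673961569
D = 1 − m·sn²u·sn²v = 0.9486280163549446
sn(u+v) = (sn u·cn v·dn v + sn v·cn u·dn u)/D = 0.2485260746535814/0.9486280163549446 = 0.2619847509970561

sn(u+v)=0.2619848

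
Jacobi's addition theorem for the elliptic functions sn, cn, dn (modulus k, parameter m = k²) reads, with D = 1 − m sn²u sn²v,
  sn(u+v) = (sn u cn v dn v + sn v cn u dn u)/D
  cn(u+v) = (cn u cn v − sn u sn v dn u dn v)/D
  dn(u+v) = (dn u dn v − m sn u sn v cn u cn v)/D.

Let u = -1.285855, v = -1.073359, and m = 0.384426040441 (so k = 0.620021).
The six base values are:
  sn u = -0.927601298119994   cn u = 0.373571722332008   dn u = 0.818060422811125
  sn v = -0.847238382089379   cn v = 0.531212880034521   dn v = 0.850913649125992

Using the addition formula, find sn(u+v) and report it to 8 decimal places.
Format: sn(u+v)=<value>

sn(u+v)=-0.88938191

m = k² = 0.384426040441
D = 1 − m·sn²u·sn²v = 0.7625639064697535
sn(u+v) = (sn u·cn v·dn v + sn v·cn u·dn u)/D = -0.6782105403800521/0.7625639064697535 = -0.8893819057340249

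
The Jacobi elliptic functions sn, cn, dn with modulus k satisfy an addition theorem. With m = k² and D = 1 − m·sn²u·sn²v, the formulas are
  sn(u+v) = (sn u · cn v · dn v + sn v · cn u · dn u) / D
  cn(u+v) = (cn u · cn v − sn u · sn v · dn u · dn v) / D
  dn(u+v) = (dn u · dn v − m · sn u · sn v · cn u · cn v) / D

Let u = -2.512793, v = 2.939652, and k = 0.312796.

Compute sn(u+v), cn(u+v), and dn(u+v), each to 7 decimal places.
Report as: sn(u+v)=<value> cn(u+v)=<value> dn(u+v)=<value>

sn(u+v)=0.4129011 cn(u+v)=0.9107759 dn(u+v)=0.9916246

sn u = -0.6479672156541249, cn u = -0.761668226616708, dn u = 0.9792447028181476
sn v = 0.279199309499121, cn v = -0.9602331725030197, dn v = 0.9961792244154142
m = k² = 0.097841337616
D = 1 − m·sn²u·sn²v = 0.9967977360430511
sn(u+v) = (sn u·cn v·dn v + sn v·cn u·dn u)/D = 0.4115788514034091/0.9967977360430511 = 0.4129010696164274
cn(u+v) = (cn u·cn v − sn u·sn v·dn u·dn v)/D = 0.9078593369338682/0.9967977360430511 = 0.9107758817127352
dn(u+v) = (dn u·dn v − m·sn u·sn v·cn u·cn v)/D = 0.9884491300749627/0.9967977360430511 = 0.9916245737061668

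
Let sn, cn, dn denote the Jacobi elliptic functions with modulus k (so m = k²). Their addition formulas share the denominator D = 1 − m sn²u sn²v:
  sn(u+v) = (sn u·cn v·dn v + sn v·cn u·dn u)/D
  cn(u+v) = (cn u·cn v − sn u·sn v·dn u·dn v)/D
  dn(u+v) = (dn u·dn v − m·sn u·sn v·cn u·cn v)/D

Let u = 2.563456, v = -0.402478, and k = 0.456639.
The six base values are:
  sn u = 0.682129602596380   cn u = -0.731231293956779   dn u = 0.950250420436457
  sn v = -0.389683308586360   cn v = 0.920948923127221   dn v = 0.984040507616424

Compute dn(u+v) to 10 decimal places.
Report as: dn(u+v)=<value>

m = k² = 0.208519176321
D = 1 − m·sn²u·sn²v = 0.9852665856443188
dn(u+v) = (dn u·dn v − m·sn u·sn v·cn u·cn v)/D = 0.8977585997924159/0.9852665856443188 = 0.9111834430123531

dn(u+v)=0.9111834430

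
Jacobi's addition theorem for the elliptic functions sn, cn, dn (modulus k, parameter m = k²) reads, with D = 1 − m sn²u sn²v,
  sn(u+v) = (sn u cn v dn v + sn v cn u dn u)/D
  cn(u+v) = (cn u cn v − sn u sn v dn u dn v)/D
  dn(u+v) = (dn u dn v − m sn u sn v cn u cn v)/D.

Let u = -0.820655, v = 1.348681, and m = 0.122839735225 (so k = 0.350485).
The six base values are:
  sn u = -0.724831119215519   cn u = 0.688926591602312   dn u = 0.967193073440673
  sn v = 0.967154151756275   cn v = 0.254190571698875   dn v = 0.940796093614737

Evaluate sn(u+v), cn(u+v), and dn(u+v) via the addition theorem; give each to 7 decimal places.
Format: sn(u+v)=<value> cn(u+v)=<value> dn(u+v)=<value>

m = k² = 0.122839735225
D = 1 − m·sn²u·sn²v = 0.9396323967001598
sn(u+v) = (sn u·cn v·dn v + sn v·cn u·dn u)/D = 0.471101817932159/0.9396323967001598 = 0.5013682154708522
cn(u+v) = (cn u·cn v − sn u·sn v·dn u·dn v)/D = 0.8130019176296581/0.9396323967001598 = 0.8652340218204397
dn(u+v) = (dn u·dn v − m·sn u·sn v·cn u·cn v)/D = 0.9250115502456375/0.9396323967001598 = 0.9844398229500511

sn(u+v)=0.5013682 cn(u+v)=0.8652340 dn(u+v)=0.9844398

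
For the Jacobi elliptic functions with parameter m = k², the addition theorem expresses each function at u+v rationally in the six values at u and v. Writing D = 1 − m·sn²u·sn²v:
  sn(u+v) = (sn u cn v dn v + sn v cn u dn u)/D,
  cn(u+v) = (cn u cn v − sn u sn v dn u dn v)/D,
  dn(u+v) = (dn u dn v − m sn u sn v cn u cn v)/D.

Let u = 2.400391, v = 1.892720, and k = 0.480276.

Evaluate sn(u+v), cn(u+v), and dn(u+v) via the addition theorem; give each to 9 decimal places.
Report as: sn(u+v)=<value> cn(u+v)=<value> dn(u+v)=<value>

sn(u+v)=-0.792835066 cn(u+v)=-0.609436262 dn(u+v)=0.924665807

sn u = 0.7974263628178639, cn u = -0.6034162708139982, dn u = 0.9237546676442049
sn v = 0.9818266117911408, cn v = -0.1897801474831562, dn v = 0.8818405253272569
m = k² = 0.230665036176
D = 1 − m·sn²u·sn²v = 0.8586054901165964
sn(u+v) = (sn u·cn v·dn v + sn v·cn u·dn u)/D = -0.6807325406670004/0.8586054901165964 = -0.7928350662823722
cn(u+v) = (cn u·cn v − sn u·sn v·dn u·dn v)/D = -0.5232653205931111/0.8586054901165964 = -0.6094362621907449
dn(u+v) = (dn u·dn v − m·sn u·sn v·cn u·cn v)/D = 0.7939231385251416/0.8586054901165964 = 0.9246658071302676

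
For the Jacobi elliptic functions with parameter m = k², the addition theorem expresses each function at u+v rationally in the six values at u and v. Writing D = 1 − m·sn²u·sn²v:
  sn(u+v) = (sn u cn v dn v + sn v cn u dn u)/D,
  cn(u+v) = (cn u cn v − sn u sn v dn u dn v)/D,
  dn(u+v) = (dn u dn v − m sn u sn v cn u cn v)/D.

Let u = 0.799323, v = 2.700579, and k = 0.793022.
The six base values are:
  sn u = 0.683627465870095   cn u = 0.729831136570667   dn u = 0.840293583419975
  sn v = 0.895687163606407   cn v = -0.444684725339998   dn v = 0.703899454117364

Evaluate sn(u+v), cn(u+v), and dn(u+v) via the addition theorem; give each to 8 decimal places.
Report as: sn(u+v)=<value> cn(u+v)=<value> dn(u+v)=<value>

sn(u+v)=0.43877332 cn(u+v)=-0.89859778 dn(u+v)=0.93751053

m = k² = 0.628883892484
D = 1 − m·sn²u·sn²v = 0.7642117399769151
sn(u+v) = (sn u·cn v·dn v + sn v·cn u·dn u)/D = 0.3353157220422352/0.7642117399769151 = 0.4387733196199842
cn(u+v) = (cn u·cn v − sn u·sn v·dn u·dn v)/D = -0.6867189745957502/0.7642117399769151 = -0.8985977820970065
dn(u+v) = (dn u·dn v − m·sn u·sn v·cn u·cn v)/D = 0.7164565554292357/0.7642117399769151 = 0.9375105326841459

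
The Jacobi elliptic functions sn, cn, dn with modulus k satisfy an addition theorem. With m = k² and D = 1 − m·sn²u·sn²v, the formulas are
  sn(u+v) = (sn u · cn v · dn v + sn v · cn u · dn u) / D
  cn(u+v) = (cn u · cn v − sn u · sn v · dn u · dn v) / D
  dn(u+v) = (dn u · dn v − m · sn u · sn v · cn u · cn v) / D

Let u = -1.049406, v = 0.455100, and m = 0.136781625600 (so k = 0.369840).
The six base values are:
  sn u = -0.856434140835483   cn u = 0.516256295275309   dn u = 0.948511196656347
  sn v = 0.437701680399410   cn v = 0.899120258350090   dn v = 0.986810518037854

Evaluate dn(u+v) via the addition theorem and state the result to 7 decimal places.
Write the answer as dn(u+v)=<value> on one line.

dn(u+v)=0.9786109

m = k² = 0.1367816256
D = 1 − m·sn²u·sn²v = 0.9807791702452065
dn(u+v) = (dn u·dn v − m·sn u·sn v·cn u·cn v)/D = 0.9598011614324254/0.9807791702452065 = 0.9786108744463482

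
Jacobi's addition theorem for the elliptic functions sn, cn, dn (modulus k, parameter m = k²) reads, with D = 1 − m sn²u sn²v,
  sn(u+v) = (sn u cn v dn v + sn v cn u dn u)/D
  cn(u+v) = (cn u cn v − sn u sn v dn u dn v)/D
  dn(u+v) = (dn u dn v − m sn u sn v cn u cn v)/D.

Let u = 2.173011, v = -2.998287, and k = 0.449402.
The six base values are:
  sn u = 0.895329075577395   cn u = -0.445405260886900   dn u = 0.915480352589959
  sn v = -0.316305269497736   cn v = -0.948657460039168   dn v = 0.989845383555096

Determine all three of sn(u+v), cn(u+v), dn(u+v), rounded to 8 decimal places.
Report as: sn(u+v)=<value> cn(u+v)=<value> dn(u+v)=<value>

sn(u+v)=-0.72347765 cn(u+v)=0.69034780 dn(u+v)=0.94566854

m = k² = 0.201962157604
D = 1 − m·sn²u·sn²v = 0.9838024909008486
sn(u+v) = (sn u·cn v·dn v + sn v·cn u·dn u)/D = -0.7117591131037402/0.9838024909008486 = -0.7234776489049101
cn(u+v) = (cn u·cn v − sn u·sn v·dn u·dn v)/D = 0.6791658899094472/0.9838024909008486 = 0.690347804758604
dn(u+v) = (dn u·dn v − m·sn u·sn v·cn u·cn v)/D = 0.9303510643903628/0.9838024909008486 = 0.9456685391581583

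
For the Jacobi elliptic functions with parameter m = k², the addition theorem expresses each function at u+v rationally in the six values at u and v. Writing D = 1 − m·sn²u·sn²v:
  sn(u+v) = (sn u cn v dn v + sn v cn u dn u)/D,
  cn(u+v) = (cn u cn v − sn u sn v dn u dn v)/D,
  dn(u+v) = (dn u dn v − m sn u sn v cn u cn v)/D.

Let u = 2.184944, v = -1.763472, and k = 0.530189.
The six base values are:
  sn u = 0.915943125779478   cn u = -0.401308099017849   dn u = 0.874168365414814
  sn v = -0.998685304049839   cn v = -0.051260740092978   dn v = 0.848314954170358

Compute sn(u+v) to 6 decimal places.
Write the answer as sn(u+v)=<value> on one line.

sn(u+v)=0.406019

m = k² = 0.281100375721
D = 1 − m·sn²u·sn²v = 0.7647900120992902
sn(u+v) = (sn u·cn v·dn v + sn v·cn u·dn u)/D = 0.3105196173563041/0.7647900120992902 = 0.406019446441189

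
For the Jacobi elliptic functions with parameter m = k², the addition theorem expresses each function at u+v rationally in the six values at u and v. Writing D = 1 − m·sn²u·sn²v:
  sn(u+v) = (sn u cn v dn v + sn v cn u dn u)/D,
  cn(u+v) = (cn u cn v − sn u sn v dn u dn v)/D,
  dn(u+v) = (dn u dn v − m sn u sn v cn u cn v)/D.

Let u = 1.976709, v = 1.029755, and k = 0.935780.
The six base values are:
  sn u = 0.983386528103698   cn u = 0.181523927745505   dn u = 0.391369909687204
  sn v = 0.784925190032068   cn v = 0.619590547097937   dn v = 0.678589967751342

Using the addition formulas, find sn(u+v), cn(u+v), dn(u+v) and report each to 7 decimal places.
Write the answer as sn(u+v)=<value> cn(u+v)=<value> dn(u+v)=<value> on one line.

m = k² = 0.8756842084
D = 1 − m·sn²u·sn²v = 0.4782618903593334
sn(u+v) = (sn u·cn v·dn v + sn v·cn u·dn u)/D = 0.4692262723090591/0.4782618903593334 = 0.9811073844008656
cn(u+v) = (cn u·cn v − sn u·sn v·dn u·dn v)/D = -0.09252643484446882/0.4782618903593334 = -0.193463950838631
dn(u+v) = (dn u·dn v − m·sn u·sn v·cn u·cn v)/D = 0.1895577974010078/0.4782618903593334 = 0.3963472758797214

sn(u+v)=0.9811074 cn(u+v)=-0.1934640 dn(u+v)=0.3963473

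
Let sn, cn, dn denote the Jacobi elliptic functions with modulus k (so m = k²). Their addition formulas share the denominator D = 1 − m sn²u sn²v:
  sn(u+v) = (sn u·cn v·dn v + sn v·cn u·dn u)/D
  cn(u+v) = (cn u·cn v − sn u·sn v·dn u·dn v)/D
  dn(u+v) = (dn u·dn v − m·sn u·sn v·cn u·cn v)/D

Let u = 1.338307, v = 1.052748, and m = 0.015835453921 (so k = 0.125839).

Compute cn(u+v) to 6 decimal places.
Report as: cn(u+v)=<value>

sn u = 0.9720699183904882, cn u = 0.2346914437305066, dn u = 0.9924901833514509
sn v = 0.8675644372610056, cn v = 0.4973247904538791, dn v = 0.9940227159034529
m = k² = 0.015835453921
D = 1 − m·sn²u·sn²v = 0.9887376503331713
cn(u+v) = (cn u·cn v − sn u·sn v·dn u·dn v)/D = -0.7152791533892165/0.9887376503331713 = -0.7234266371349281

cn(u+v)=-0.723427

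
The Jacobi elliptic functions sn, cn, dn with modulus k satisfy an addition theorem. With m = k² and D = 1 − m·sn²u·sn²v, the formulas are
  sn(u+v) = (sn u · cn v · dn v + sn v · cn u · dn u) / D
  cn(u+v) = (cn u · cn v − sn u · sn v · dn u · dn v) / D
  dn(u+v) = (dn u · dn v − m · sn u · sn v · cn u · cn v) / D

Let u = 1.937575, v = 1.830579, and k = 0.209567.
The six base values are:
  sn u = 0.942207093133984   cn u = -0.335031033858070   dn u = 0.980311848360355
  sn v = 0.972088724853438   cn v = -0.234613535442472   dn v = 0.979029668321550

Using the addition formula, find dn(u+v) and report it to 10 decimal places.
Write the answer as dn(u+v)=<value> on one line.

m = k² = 0.043918327489
D = 1 − m·sn²u·sn²v = 0.9631573938706862
dn(u+v) = (dn u·dn v − m·sn u·sn v·cn u·cn v)/D = 0.9565925708333065/0.9631573938706862 = 0.993184059968644

dn(u+v)=0.9931840600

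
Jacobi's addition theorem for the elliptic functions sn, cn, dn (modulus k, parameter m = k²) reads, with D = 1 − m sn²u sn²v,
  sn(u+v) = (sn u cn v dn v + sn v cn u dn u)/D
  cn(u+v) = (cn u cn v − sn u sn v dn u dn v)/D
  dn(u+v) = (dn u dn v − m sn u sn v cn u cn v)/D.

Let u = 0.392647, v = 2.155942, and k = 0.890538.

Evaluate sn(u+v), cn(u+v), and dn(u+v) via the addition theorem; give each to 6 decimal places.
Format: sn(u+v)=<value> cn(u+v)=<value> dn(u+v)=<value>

sn u = 0.3754943982521867, cn u = 0.9268246635050387, dn u = 0.9424340666510469
sn v = 0.9992373537983056, cn v = 0.0390475450465166, dn v = 0.4562359636477117
m = k² = 0.793057929444
D = 1 − m·sn²u·sn²v = 0.88835246013954
sn(u+v) = (sn u·cn v·dn v + sn v·cn u·dn u)/D = 0.8794943802858646/0.88835246013954 = 0.9900286426265044
cn(u+v) = (cn u·cn v − sn u·sn v·dn u·dn v)/D = -0.1251388368235696/0.88835246013954 = -0.1408662016919649
dn(u+v) = (dn u·dn v − m·sn u·sn v·cn u·cn v)/D = 0.4192034887757379/0.88835246013954 = 0.4718887013718526

sn(u+v)=0.990029 cn(u+v)=-0.140866 dn(u+v)=0.471889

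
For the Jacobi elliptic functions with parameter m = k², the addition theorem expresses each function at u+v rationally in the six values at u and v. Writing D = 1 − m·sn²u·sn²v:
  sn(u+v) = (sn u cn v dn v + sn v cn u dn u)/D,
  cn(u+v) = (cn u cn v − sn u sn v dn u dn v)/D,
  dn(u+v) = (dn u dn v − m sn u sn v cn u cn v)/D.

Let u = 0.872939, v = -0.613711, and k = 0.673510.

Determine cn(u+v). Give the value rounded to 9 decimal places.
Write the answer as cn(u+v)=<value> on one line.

sn u = 0.7379994284097545, cn u = 0.6748013364441979, dn u = 0.867721903862299
sn v = -0.5626620922378721, cn v = 0.8266869842682297, dn v = 0.9254136483801461
m = k² = 0.4536157201
D = 1 − m·sn²u·sn²v = 0.9217840254004063
cn(u+v) = (cn u·cn v − sn u·sn v·dn u·dn v)/D = 0.8912913596191946/0.9217840254004063 = 0.9669199455176431

cn(u+v)=0.966919946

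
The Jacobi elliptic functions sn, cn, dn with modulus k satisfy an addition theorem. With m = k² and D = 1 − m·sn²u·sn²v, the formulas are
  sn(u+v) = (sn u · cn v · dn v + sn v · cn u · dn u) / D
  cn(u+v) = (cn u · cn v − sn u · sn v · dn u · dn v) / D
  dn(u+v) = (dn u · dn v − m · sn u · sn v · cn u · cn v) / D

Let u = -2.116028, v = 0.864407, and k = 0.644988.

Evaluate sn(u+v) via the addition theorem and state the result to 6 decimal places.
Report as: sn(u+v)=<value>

sn u = -0.9684376776844759, cn u = -0.2492558212782587, dn u = 0.7809202984526816
sn v = 0.7353094840739428, cn v = 0.6777314826912736, dn v = 0.8803817110223529
m = k² = 0.416009520144
D = 1 − m·sn²u·sn²v = 0.7890463910176001
sn(u+v) = (sn u·cn v·dn v + sn v·cn u·dn u)/D = -0.7209575558356379/0.7890463910176001 = -0.9137074372849601

sn(u+v)=-0.913707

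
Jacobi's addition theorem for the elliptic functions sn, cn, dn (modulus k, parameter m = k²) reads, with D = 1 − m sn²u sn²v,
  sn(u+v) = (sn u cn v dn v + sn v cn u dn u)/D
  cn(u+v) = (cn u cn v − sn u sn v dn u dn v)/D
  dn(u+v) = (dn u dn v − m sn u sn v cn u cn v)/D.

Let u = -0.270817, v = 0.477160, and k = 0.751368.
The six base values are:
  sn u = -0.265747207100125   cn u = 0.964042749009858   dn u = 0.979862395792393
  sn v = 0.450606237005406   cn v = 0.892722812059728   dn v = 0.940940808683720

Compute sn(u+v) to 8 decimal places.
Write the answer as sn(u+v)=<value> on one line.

m = k² = 0.564553871424
D = 1 − m·sn²u·sn²v = 0.9919046206405159
sn(u+v) = (sn u·cn v·dn v + sn v·cn u·dn u)/D = 0.2024283516536211/0.9919046206405159 = 0.2040804604004207

sn(u+v)=0.20408046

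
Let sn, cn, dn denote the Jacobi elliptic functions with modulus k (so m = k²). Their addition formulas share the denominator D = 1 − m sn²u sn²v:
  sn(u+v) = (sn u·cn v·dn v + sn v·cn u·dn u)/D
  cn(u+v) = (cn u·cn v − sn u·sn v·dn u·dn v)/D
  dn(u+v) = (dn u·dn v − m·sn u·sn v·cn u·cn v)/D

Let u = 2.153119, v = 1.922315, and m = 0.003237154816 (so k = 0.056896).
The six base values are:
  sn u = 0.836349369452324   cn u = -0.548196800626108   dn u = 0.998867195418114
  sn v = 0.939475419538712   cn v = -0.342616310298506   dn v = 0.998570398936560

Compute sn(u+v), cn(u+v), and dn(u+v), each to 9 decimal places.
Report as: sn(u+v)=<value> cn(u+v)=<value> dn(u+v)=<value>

m = k² = 0.003237154816
D = 1 − m·sn²u·sn²v = 0.9980014740998761
sn(u+v) = (sn u·cn v·dn v + sn v·cn u·dn u)/D = -0.8005712924448231/0.9980014740998761 = -0.8021744588773072
cn(u+v) = (cn u·cn v − sn u·sn v·dn u·dn v)/D = -0.5958964239016302/0.9980014740998761 = -0.5970897231780994
dn(u+v) = (dn u·dn v − m·sn u·sn v·cn u·cn v)/D = 0.9969614853079414/0.9980014740998761 = 0.9989579286013853

sn(u+v)=-0.802174459 cn(u+v)=-0.597089723 dn(u+v)=0.998957929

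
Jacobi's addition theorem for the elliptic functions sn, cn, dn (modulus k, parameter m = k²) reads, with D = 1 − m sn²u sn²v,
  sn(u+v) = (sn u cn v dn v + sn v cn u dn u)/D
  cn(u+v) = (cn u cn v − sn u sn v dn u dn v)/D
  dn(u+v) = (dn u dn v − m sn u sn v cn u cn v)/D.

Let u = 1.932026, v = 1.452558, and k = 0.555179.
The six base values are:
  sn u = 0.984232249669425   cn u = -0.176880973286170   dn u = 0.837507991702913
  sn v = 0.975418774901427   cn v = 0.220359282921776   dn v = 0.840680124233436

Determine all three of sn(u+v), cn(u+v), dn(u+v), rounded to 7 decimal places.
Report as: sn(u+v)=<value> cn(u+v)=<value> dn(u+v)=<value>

sn(u+v)=0.0528453 cn(u+v)=-0.9986027 dn(u+v)=0.9995695

m = k² = 0.308223722041
D = 1 − m·sn²u·sn²v = 0.7159181652410336
sn(u+v) = (sn u·cn v·dn v + sn v·cn u·dn u)/D = 0.03783288229157904/0.7159181652410336 = 0.05284526099270237
cn(u+v) = (cn u·cn v − sn u·sn v·dn u·dn v)/D = -0.7149178220883848/0.7159181652410336 = -0.9986027129898122
dn(u+v) = (dn u·dn v − m·sn u·sn v·cn u·cn v)/D = 0.7156099848325816/0.7159181652410336 = 0.9995695312349725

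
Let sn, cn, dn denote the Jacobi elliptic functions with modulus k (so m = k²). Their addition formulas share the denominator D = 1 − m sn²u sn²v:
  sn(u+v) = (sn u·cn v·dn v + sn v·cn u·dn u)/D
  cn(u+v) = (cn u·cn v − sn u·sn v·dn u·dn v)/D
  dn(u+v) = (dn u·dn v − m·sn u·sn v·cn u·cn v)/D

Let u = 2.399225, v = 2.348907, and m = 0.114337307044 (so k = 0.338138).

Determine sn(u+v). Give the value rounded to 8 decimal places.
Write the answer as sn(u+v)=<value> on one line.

sn(u+v)=-0.99480108

sn u = 0.7370599758711351, cn u = -0.6758273388735038, dn u = 0.9684448414514963
sn v = 0.7690592821930504, cn v = -0.6391774561674638, dn v = 0.9655956454684048
m = k² = 0.114337307044
D = 1 − m·sn²u·sn²v = 0.9632621909164805
sn(u+v) = (sn u·cn v·dn v + sn v·cn u·dn u)/D = -0.9582542658231624/0.9632621909164805 = -0.9948010778990989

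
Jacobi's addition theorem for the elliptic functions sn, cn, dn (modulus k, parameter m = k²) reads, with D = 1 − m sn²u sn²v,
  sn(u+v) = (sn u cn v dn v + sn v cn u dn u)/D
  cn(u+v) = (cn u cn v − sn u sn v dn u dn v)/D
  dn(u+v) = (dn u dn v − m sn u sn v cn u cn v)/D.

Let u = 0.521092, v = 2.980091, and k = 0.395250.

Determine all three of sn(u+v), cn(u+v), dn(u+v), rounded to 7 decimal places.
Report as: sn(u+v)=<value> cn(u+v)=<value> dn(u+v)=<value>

sn u = 0.4948034182661206, cn u = 0.8690049351253205, dn u = 0.9806895349617528
sn v = 0.2913573426907279, cn v = -0.9566142894919549, dn v = 0.9933470728258167
m = k² = 0.1562225625
D = 1 − m·sn²u·sn²v = 0.9967531586021964
sn(u+v) = (sn u·cn v·dn v + sn v·cn u·dn u)/D = -0.2218852169956937/0.9967531586021964 = -0.2226079898325639
cn(u+v) = (cn u·cn v − sn u·sn v·dn u·dn v)/D = -0.9717426663794429/0.9967531586021964 = -0.9749080381567818
dn(u+v) = (dn u·dn v − m·sn u·sn v·cn u·cn v)/D = 0.9928874790365523/0.9967531586021964 = 0.9961217283012524

sn(u+v)=-0.2226080 cn(u+v)=-0.9749080 dn(u+v)=0.9961217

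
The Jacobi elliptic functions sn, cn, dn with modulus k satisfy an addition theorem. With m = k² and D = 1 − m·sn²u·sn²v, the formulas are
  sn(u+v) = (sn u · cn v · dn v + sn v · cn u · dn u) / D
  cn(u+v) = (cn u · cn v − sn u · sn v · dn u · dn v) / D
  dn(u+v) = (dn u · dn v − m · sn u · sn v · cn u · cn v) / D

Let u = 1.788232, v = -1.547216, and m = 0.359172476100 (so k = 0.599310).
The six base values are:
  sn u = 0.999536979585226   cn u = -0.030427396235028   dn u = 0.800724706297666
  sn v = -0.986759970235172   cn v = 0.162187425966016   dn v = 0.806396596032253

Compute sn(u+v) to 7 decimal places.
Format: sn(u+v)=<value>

m = k² = 0.3591724761
D = 1 − m·sn²u·sn²v = 0.6505992543094849
sn(u+v) = (sn u·cn v·dn v + sn v·cn u·dn u)/D = 0.1547682192408176/0.6505992543094849 = 0.2378856388408886

sn(u+v)=0.2378856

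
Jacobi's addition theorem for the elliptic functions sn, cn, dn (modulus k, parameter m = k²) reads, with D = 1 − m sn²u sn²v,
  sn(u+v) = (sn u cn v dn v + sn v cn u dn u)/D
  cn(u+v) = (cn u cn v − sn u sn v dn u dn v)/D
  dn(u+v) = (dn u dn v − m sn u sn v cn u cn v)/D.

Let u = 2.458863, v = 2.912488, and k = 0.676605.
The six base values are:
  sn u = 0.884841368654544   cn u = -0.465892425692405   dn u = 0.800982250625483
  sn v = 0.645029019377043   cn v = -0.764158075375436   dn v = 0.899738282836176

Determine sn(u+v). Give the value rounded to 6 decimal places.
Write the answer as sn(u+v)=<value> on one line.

sn(u+v)=-0.997885

m = k² = 0.457794326025
D = 1 − m·sn²u·sn²v = 0.8508718086625005
sn(u+v) = (sn u·cn v·dn v + sn v·cn u·dn u)/D = -0.8490723350041568/0.8508718086625005 = -0.9978851412868264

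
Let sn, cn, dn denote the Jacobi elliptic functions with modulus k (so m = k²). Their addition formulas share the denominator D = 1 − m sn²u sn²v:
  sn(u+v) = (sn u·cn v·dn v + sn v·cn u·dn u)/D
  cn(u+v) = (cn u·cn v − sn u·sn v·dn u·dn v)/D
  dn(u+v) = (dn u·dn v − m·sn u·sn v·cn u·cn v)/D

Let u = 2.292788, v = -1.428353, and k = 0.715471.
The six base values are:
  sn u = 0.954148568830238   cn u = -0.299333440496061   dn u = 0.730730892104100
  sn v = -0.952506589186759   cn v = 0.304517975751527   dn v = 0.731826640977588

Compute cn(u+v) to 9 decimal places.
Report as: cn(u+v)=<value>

m = k² = 0.511898751841
D = 1 − m·sn²u·sn²v = 0.5771833758261208
cn(u+v) = (cn u·cn v − sn u·sn v·dn u·dn v)/D = 0.3948625885701565/0.5771833758261208 = 0.6841198224134416

cn(u+v)=0.684119822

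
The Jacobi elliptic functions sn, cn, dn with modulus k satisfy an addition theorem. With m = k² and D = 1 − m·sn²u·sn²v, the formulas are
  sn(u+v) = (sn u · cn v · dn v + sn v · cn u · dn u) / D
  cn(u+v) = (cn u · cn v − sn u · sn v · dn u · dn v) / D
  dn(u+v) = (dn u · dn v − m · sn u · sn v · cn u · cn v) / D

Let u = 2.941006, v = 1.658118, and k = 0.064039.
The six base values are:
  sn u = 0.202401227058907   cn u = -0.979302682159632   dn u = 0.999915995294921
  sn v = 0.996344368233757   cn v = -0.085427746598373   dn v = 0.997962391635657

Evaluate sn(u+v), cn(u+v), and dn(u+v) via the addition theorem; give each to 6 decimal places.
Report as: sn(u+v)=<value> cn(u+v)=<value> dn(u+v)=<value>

sn(u+v)=-0.993062 cn(u+v)=-0.117594 dn(u+v)=0.997976

m = k² = 0.004100993521
D = 1 − m·sn²u·sn²v = 0.9998332237109883
sn(u+v) = (sn u·cn v·dn v + sn v·cn u·dn u)/D = -0.992896195967982/0.9998332237109883 = -0.9930618151322689
cn(u+v) = (cn u·cn v − sn u·sn v·dn u·dn v)/D = -0.1175738885493627/0.9998332237109883 = -0.1175935003569641
dn(u+v) = (dn u·dn v − m·sn u·sn v·cn u·cn v)/D = 0.9978093706070612/0.9998332237109883 = 0.9979758093090612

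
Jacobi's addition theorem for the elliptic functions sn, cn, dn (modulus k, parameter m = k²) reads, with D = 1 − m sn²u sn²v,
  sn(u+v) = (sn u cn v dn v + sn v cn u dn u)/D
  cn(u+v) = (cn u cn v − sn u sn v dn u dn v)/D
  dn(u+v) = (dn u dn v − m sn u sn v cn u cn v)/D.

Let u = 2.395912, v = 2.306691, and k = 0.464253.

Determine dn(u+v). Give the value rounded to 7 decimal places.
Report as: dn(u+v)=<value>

sn u = 0.7921486633888771, cn u = -0.6103281863810777, dn u = 0.9299217706784706
sn v = 0.8397823853252397, cn v = -0.5429231486107869, dn v = 0.920869274073576
m = k² = 0.215530848009
D = 1 − m·sn²u·sn²v = 0.9046202132615846
dn(u+v) = (dn u·dn v − m·sn u·sn v·cn u·cn v)/D = 0.8088264244007797/0.9046202132615846 = 0.8941060707504833

dn(u+v)=0.8941061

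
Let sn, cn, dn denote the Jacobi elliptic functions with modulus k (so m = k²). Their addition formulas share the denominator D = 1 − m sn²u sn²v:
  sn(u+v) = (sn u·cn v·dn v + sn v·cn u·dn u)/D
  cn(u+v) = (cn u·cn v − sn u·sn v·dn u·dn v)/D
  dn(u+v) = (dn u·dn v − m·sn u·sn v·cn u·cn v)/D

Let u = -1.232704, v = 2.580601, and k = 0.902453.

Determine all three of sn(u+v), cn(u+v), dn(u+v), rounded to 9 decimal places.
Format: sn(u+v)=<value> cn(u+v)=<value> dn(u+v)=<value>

sn u = -0.8652875509789795, cn u = 0.5012758263878281, dn u = 0.6246793762313043
sn v = 0.992066367222645, cn v = -0.1257152457964586, dn v = 0.4454772294378132
m = k² = 0.814421417209
D = 1 − m·sn²u·sn²v = 0.39986141485983
sn(u+v) = (sn u·cn v·dn v + sn v·cn u·dn u)/D = 0.3591112996694541/0.39986141485983 = 0.8980894037884084
cn(u+v) = (cn u·cn v − sn u·sn v·dn u·dn v)/D = 0.175864224740055/0.39986141485983 = 0.4398129406952246
dn(u+v) = (dn u·dn v − m·sn u·sn v·cn u·cn v)/D = 0.2342234218485804/0.39986141485983 = 0.5857614992201399

sn(u+v)=0.898089404 cn(u+v)=0.439812941 dn(u+v)=0.585761499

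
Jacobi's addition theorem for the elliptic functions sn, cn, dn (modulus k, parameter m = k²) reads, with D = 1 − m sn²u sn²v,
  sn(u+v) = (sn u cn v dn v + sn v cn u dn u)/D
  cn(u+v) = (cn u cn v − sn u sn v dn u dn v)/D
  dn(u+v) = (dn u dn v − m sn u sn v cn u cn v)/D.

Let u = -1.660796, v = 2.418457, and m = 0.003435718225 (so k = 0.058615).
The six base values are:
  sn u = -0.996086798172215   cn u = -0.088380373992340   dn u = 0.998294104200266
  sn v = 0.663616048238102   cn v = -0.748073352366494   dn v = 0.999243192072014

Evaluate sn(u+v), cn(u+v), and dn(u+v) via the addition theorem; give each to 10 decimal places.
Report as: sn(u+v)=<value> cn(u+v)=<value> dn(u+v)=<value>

m = k² = 0.003435718225
D = 1 − m·sn²u·sn²v = 0.9984987754188453
sn(u+v) = (sn u·cn v·dn v + sn v·cn u·dn u)/D = 0.6860314753041821/0.9984987754188453 = 0.6870629110350276
cn(u+v) = (cn u·cn v − sn u·sn v·dn u·dn v)/D = 0.7255071463499867/0.9984987754188453 = 0.726597933027664
dn(u+v) = (dn u·dn v − m·sn u·sn v·cn u·cn v)/D = 0.9976887394810362/0.9984987754188453 = 0.9991887461880268

sn(u+v)=0.6870629110 cn(u+v)=0.7265979330 dn(u+v)=0.9991887462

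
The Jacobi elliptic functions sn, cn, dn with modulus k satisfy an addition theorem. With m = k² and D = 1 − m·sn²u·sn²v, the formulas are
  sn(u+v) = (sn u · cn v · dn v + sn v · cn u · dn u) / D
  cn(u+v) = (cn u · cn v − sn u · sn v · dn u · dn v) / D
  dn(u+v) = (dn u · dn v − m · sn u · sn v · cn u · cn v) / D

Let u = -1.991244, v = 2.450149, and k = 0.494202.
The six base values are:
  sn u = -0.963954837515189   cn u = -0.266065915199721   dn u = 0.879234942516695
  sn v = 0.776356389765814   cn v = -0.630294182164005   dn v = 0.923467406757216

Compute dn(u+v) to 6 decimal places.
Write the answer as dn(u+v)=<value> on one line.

m = k² = 0.244235616804
D = 1 − m·sn²u·sn²v = 0.863213059722061
dn(u+v) = (dn u·dn v − m·sn u·sn v·cn u·cn v)/D = 0.8425968504009409/0.863213059722061 = 0.9761168936348597

dn(u+v)=0.976117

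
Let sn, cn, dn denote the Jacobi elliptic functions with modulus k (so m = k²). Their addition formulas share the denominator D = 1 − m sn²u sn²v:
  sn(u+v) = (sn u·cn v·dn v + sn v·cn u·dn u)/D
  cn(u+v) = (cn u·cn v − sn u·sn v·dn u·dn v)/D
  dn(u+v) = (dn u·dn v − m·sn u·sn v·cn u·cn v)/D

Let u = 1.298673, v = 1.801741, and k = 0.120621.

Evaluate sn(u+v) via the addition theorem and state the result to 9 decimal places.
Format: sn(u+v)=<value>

sn u = 0.962178766799764, cn u = 0.2724188332690775, dn u = 0.9932423252339428
sn v = 0.9751128278593449, cn v = -0.2217092080725372, dn v = 0.9930587852603371
m = k² = 0.014549425641
D = 1 − m·sn²u·sn²v = 0.9871924185574468
sn(u+v) = (sn u·cn v·dn v + sn v·cn u·dn u)/D = 0.05200083077077583/0.9871924185574468 = 0.05267547622252105

sn(u+v)=0.052675476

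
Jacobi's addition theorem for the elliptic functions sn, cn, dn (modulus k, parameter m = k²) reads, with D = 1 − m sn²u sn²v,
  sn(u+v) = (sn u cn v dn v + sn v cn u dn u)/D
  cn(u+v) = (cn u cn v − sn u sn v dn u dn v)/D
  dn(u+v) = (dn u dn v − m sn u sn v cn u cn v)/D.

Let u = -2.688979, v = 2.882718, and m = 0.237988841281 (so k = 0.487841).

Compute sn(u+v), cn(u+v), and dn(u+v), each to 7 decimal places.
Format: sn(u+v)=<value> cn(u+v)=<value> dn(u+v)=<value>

sn u = -0.6121479035148759, cn u = -0.7907432859167014, dn u = 0.954368701381451
sn v = 0.4544969429967398, cn v = -0.8907482971112649, dn v = 0.9751098640073029
m = k² = 0.237988841281
D = 1 − m·sn²u·sn²v = 0.9815782340466629
sn(u+v) = (sn u·cn v·dn v + sn v·cn u·dn u)/D = 0.1887069103838725/0.9815782340466629 = 0.1922484666412251
cn(u+v) = (cn u·cn v − sn u·sn v·dn u·dn v)/D = 0.9632681514134776/0.9815782340466629 = 0.9813462829572942
dn(u+v) = (dn u·dn v − m·sn u·sn v·cn u·cn v)/D = 0.977251746475358/0.9815782340466629 = 0.9955923150888661

sn(u+v)=0.1922485 cn(u+v)=0.9813463 dn(u+v)=0.9955923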